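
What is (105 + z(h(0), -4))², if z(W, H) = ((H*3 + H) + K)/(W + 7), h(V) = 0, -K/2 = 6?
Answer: 10201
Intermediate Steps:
K = -12 (K = -2*6 = -12)
z(W, H) = (-12 + 4*H)/(7 + W) (z(W, H) = ((H*3 + H) - 12)/(W + 7) = ((3*H + H) - 12)/(7 + W) = (4*H - 12)/(7 + W) = (-12 + 4*H)/(7 + W))
(105 + z(h(0), -4))² = (105 + 4*(-3 - 4)/(7 + 0))² = (105 + 4*(-7)/7)² = (105 + 4*(⅐)*(-7))² = (105 - 4)² = 101² = 10201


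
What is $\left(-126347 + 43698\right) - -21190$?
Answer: $-61459$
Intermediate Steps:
$\left(-126347 + 43698\right) - -21190 = -82649 + 21190 = -61459$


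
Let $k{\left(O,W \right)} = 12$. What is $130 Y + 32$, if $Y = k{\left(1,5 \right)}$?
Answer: $1592$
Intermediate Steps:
$Y = 12$
$130 Y + 32 = 130 \cdot 12 + 32 = 1560 + 32 = 1592$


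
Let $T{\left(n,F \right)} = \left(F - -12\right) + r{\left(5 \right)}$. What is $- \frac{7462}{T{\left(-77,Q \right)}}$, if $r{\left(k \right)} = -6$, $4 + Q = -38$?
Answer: $\frac{3731}{18} \approx 207.28$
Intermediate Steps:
$Q = -42$ ($Q = -4 - 38 = -42$)
$T{\left(n,F \right)} = 6 + F$ ($T{\left(n,F \right)} = \left(F - -12\right) - 6 = \left(F + 12\right) - 6 = \left(12 + F\right) - 6 = 6 + F$)
$- \frac{7462}{T{\left(-77,Q \right)}} = - \frac{7462}{6 - 42} = - \frac{7462}{-36} = \left(-7462\right) \left(- \frac{1}{36}\right) = \frac{3731}{18}$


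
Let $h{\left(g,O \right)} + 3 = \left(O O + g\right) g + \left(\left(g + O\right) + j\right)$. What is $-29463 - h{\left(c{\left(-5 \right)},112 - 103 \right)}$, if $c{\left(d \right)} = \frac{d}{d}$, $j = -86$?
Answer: $-29466$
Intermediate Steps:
$c{\left(d \right)} = 1$
$h{\left(g,O \right)} = -89 + O + g + g \left(g + O^{2}\right)$ ($h{\left(g,O \right)} = -3 - \left(86 - O - g - \left(O O + g\right) g\right) = -3 - \left(86 - O - g - \left(O^{2} + g\right) g\right) = -3 + \left(\left(g + O^{2}\right) g + \left(-86 + O + g\right)\right) = -3 + \left(g \left(g + O^{2}\right) + \left(-86 + O + g\right)\right) = -3 + \left(-86 + O + g + g \left(g + O^{2}\right)\right) = -89 + O + g + g \left(g + O^{2}\right)$)
$-29463 - h{\left(c{\left(-5 \right)},112 - 103 \right)} = -29463 - \left(-89 + \left(112 - 103\right) + 1 + 1^{2} + 1 \left(112 - 103\right)^{2}\right) = -29463 - \left(-89 + \left(112 - 103\right) + 1 + 1 + 1 \left(112 - 103\right)^{2}\right) = -29463 - \left(-89 + 9 + 1 + 1 + 1 \cdot 9^{2}\right) = -29463 - \left(-89 + 9 + 1 + 1 + 1 \cdot 81\right) = -29463 - \left(-89 + 9 + 1 + 1 + 81\right) = -29463 - 3 = -29466$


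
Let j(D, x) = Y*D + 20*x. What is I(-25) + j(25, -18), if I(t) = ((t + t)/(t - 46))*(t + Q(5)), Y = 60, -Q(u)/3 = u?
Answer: 78940/71 ≈ 1111.8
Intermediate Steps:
Q(u) = -3*u
I(t) = 2*t*(-15 + t)/(-46 + t) (I(t) = ((t + t)/(t - 46))*(t - 3*5) = ((2*t)/(-46 + t))*(t - 15) = (2*t/(-46 + t))*(-15 + t) = 2*t*(-15 + t)/(-46 + t))
j(D, x) = 20*x + 60*D (j(D, x) = 60*D + 20*x = 20*x + 60*D)
I(-25) + j(25, -18) = 2*(-25)*(-15 - 25)/(-46 - 25) + (20*(-18) + 60*25) = 2*(-25)*(-40)/(-71) + (-360 + 1500) = 2*(-25)*(-1/71)*(-40) + 1140 = -2000/71 + 1140 = 78940/71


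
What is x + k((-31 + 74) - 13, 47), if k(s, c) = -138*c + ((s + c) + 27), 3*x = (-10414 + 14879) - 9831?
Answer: -24512/3 ≈ -8170.7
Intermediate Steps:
x = -5366/3 (x = ((-10414 + 14879) - 9831)/3 = (4465 - 9831)/3 = (⅓)*(-5366) = -5366/3 ≈ -1788.7)
k(s, c) = 27 + s - 137*c (k(s, c) = -138*c + ((c + s) + 27) = -138*c + (27 + c + s) = 27 + s - 137*c)
x + k((-31 + 74) - 13, 47) = -5366/3 + (27 + ((-31 + 74) - 13) - 137*47) = -5366/3 + (27 + (43 - 13) - 6439) = -5366/3 + (27 + 30 - 6439) = -5366/3 - 6382 = -24512/3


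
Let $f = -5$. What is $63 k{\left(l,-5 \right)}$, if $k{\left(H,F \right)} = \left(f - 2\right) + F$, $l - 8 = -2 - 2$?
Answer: $-756$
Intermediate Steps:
$l = 4$ ($l = 8 - 4 = 4$)
$k{\left(H,F \right)} = -7 + F$ ($k{\left(H,F \right)} = \left(-5 - 2\right) + F = -7 + F$)
$63 k{\left(l,-5 \right)} = 63 \left(-7 - 5\right) = 63 \left(-12\right) = -756$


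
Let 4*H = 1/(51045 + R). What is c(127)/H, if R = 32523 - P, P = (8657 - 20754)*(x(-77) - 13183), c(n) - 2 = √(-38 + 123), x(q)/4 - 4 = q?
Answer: -1303388056 - 651694028*√85 ≈ -7.3117e+9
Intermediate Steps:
x(q) = 16 + 4*q
c(n) = 2 + √85 (c(n) = 2 + √(-38 + 123) = 2 + √85)
P = 163007075 (P = (8657 - 20754)*((16 + 4*(-77)) - 13183) = -12097*((16 - 308) - 13183) = -12097*(-292 - 13183) = -12097*(-13475) = 163007075)
R = -162974552 (R = 32523 - 1*163007075 = 32523 - 163007075 = -162974552)
H = -1/651694028 (H = 1/(4*(51045 - 162974552)) = (¼)/(-162923507) = (¼)*(-1/162923507) = -1/651694028 ≈ -1.5345e-9)
c(127)/H = (2 + √85)/(-1/651694028) = (2 + √85)*(-651694028) = -1303388056 - 651694028*√85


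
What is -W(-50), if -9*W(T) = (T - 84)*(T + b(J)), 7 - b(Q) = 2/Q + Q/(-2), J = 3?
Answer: 16951/27 ≈ 627.81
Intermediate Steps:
b(Q) = 7 + Q/2 - 2/Q (b(Q) = 7 - (2/Q + Q/(-2)) = 7 - (2/Q + Q*(-½)) = 7 - (2/Q - Q/2) = 7 + (Q/2 - 2/Q) = 7 + Q/2 - 2/Q)
W(T) = -(-84 + T)*(47/6 + T)/9 (W(T) = -(T - 84)*(T + (7 + (½)*3 - 2/3))/9 = -(-84 + T)*(T + (7 + 3/2 - 2*⅓))/9 = -(-84 + T)*(T + (7 + 3/2 - ⅔))/9 = -(-84 + T)*(T + 47/6)/9 = -(-84 + T)*(47/6 + T)/9)
-W(-50) = -(658/9 - ⅑*(-50)² + (457/54)*(-50)) = -(658/9 - ⅑*2500 - 11425/27) = -(658/9 - 2500/9 - 11425/27) = -1*(-16951/27) = 16951/27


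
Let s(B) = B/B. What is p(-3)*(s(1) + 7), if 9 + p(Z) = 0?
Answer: -72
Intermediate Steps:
s(B) = 1
p(Z) = -9 (p(Z) = -9 + 0 = -9)
p(-3)*(s(1) + 7) = -9*(1 + 7) = -9*8 = -72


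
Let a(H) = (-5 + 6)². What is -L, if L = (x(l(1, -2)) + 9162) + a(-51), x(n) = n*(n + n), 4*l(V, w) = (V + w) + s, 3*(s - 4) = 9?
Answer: -18335/2 ≈ -9167.5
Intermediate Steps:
s = 7 (s = 4 + (⅓)*9 = 4 + 3 = 7)
l(V, w) = 7/4 + V/4 + w/4 (l(V, w) = ((V + w) + 7)/4 = (7 + V + w)/4 = 7/4 + V/4 + w/4)
a(H) = 1 (a(H) = 1² = 1)
x(n) = 2*n² (x(n) = n*(2*n) = 2*n²)
L = 18335/2 (L = (2*(7/4 + (¼)*1 + (¼)*(-2))² + 9162) + 1 = (2*(7/4 + ¼ - ½)² + 9162) + 1 = (2*(3/2)² + 9162) + 1 = (2*(9/4) + 9162) + 1 = (9/2 + 9162) + 1 = 18333/2 + 1 = 18335/2 ≈ 9167.5)
-L = -1*18335/2 = -18335/2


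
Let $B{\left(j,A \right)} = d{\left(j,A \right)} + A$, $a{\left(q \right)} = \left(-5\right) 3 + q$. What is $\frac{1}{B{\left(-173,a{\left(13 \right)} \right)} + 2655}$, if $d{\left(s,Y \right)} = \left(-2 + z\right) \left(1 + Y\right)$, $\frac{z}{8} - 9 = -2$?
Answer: $\frac{1}{2599} \approx 0.00038476$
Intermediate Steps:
$z = 56$ ($z = 72 + 8 \left(-2\right) = 72 - 16 = 56$)
$d{\left(s,Y \right)} = 54 + 54 Y$ ($d{\left(s,Y \right)} = \left(-2 + 56\right) \left(1 + Y\right) = 54 \left(1 + Y\right) = 54 + 54 Y$)
$a{\left(q \right)} = -15 + q$
$B{\left(j,A \right)} = 54 + 55 A$ ($B{\left(j,A \right)} = \left(54 + 54 A\right) + A = 54 + 55 A$)
$\frac{1}{B{\left(-173,a{\left(13 \right)} \right)} + 2655} = \frac{1}{\left(54 + 55 \left(-15 + 13\right)\right) + 2655} = \frac{1}{\left(54 + 55 \left(-2\right)\right) + 2655} = \frac{1}{\left(54 - 110\right) + 2655} = \frac{1}{-56 + 2655} = \frac{1}{2599}$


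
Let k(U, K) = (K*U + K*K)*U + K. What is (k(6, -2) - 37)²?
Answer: 7569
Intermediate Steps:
k(U, K) = K + U*(K² + K*U) (k(U, K) = (K*U + K²)*U + K = (K² + K*U)*U + K = U*(K² + K*U) + K = K + U*(K² + K*U))
(k(6, -2) - 37)² = (-2*(1 + 6² - 2*6) - 37)² = (-2*(1 + 36 - 12) - 37)² = (-2*25 - 37)² = (-50 - 37)² = (-87)² = 7569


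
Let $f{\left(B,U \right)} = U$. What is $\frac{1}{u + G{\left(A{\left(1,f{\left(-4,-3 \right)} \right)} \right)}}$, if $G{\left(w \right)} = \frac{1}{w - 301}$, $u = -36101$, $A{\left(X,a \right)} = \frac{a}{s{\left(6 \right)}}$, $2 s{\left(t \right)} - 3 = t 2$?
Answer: $- \frac{1507}{54404212} \approx -2.77 \cdot 10^{-5}$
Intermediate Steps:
$s{\left(t \right)} = \frac{3}{2} + t$ ($s{\left(t \right)} = \frac{3}{2} + \frac{t 2}{2} = \frac{3}{2} + \frac{2 t}{2} = \frac{3}{2} + t$)
$A{\left(X,a \right)} = \frac{2 a}{15}$ ($A{\left(X,a \right)} = \frac{a}{\frac{3}{2} + 6} = \frac{a}{\frac{15}{2}} = a \frac{2}{15} = \frac{2 a}{15}$)
$G{\left(w \right)} = \frac{1}{-301 + w}$
$\frac{1}{u + G{\left(A{\left(1,f{\left(-4,-3 \right)} \right)} \right)}} = \frac{1}{-36101 + \frac{1}{-301 + \frac{2}{15} \left(-3\right)}} = \frac{1}{-36101 + \frac{1}{-301 - \frac{2}{5}}} = \frac{1}{-36101 + \frac{1}{- \frac{1507}{5}}} = \frac{1}{-36101 - \frac{5}{1507}} = \frac{1}{- \frac{54404212}{1507}} = - \frac{1507}{54404212}$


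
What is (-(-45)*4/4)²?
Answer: 2025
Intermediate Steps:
(-(-45)*4/4)² = (-(-45)*4*(¼))² = (-(-45))² = (-45*(-1))² = 45² = 2025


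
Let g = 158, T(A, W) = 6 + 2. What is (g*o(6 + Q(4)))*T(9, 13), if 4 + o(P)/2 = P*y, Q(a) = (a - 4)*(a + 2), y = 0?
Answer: -10112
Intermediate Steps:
T(A, W) = 8
Q(a) = (-4 + a)*(2 + a)
o(P) = -8 (o(P) = -8 + 2*(P*0) = -8 + 2*0 = -8 + 0 = -8)
(g*o(6 + Q(4)))*T(9, 13) = (158*(-8))*8 = -1264*8 = -10112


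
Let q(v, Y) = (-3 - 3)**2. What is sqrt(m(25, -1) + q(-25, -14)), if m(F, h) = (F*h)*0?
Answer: 6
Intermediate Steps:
q(v, Y) = 36 (q(v, Y) = (-6)**2 = 36)
m(F, h) = 0
sqrt(m(25, -1) + q(-25, -14)) = sqrt(0 + 36) = sqrt(36) = 6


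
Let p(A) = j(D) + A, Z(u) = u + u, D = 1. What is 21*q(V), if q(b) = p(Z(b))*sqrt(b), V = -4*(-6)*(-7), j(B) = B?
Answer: -14070*I*sqrt(42) ≈ -91184.0*I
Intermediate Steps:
Z(u) = 2*u
V = -168 (V = 24*(-7) = -168)
p(A) = 1 + A
q(b) = sqrt(b)*(1 + 2*b) (q(b) = (1 + 2*b)*sqrt(b) = sqrt(b)*(1 + 2*b))
21*q(V) = 21*(sqrt(-168)*(1 + 2*(-168))) = 21*((2*I*sqrt(42))*(1 - 336)) = 21*((2*I*sqrt(42))*(-335)) = 21*(-670*I*sqrt(42)) = -14070*I*sqrt(42)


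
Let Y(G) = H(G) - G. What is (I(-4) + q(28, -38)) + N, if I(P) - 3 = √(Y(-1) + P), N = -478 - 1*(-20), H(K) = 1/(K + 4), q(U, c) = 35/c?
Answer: -17325/38 + 2*I*√6/3 ≈ -455.92 + 1.633*I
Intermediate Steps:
H(K) = 1/(4 + K)
N = -458 (N = -478 + 20 = -458)
Y(G) = 1/(4 + G) - G
I(P) = 3 + √(4/3 + P) (I(P) = 3 + √((1 - 1*(-1)*(4 - 1))/(4 - 1) + P) = 3 + √((1 - 1*(-1)*3)/3 + P) = 3 + √((1 + 3)/3 + P) = 3 + √((⅓)*4 + P) = 3 + √(4/3 + P))
(I(-4) + q(28, -38)) + N = ((3 + √(12 + 9*(-4))/3) + 35/(-38)) - 458 = ((3 + √(12 - 36)/3) + 35*(-1/38)) - 458 = ((3 + √(-24)/3) - 35/38) - 458 = ((3 + (2*I*√6)/3) - 35/38) - 458 = ((3 + 2*I*√6/3) - 35/38) - 458 = (79/38 + 2*I*√6/3) - 458 = -17325/38 + 2*I*√6/3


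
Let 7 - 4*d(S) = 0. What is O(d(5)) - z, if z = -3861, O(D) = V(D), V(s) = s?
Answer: 15451/4 ≈ 3862.8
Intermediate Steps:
d(S) = 7/4 (d(S) = 7/4 - ¼*0 = 7/4 + 0 = 7/4)
O(D) = D
O(d(5)) - z = 7/4 - 1*(-3861) = 7/4 + 3861 = 15451/4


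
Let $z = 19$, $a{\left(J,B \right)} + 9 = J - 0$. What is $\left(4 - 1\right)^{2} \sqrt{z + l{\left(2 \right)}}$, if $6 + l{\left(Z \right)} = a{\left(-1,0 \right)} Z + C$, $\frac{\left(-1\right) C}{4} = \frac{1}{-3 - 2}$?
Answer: $\frac{9 i \sqrt{155}}{5} \approx 22.41 i$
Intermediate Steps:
$a{\left(J,B \right)} = -9 + J$ ($a{\left(J,B \right)} = -9 + \left(J - 0\right) = -9 + \left(J + 0\right) = -9 + J$)
$C = \frac{4}{5}$ ($C = - \frac{4}{-3 - 2} = - \frac{4}{-5} = \left(-4\right) \left(- \frac{1}{5}\right) = \frac{4}{5} \approx 0.8$)
$l{\left(Z \right)} = - \frac{26}{5} - 10 Z$ ($l{\left(Z \right)} = -6 + \left(\left(-9 - 1\right) Z + \frac{4}{5}\right) = -6 - \left(- \frac{4}{5} + 10 Z\right) = - \frac{26}{5} - 10 Z$)
$\left(4 - 1\right)^{2} \sqrt{z + l{\left(2 \right)}} = \left(4 - 1\right)^{2} \sqrt{19 - \frac{126}{5}} = 3^{2} \sqrt{19 - \frac{126}{5}} = 9 \sqrt{19 - \frac{126}{5}} = 9 \sqrt{- \frac{31}{5}} = 9 \frac{i \sqrt{155}}{5} = \frac{9 i \sqrt{155}}{5}$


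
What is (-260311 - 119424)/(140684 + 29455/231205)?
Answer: -3511865227/1301074947 ≈ -2.6992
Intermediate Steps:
(-260311 - 119424)/(140684 + 29455/231205) = -379735/(140684 + 29455*(1/231205)) = -379735/(140684 + 5891/46241) = -379735/6505374735/46241 = -379735*46241/6505374735 = -3511865227/1301074947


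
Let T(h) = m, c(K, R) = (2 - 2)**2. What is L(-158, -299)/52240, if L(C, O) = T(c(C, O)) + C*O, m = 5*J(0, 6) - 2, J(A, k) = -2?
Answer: 4723/5224 ≈ 0.90410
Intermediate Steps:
c(K, R) = 0 (c(K, R) = 0**2 = 0)
m = -12 (m = 5*(-2) - 2 = -10 - 2 = -12)
T(h) = -12
L(C, O) = -12 + C*O
L(-158, -299)/52240 = (-12 - 158*(-299))/52240 = (-12 + 47242)*(1/52240) = 47230*(1/52240) = 4723/5224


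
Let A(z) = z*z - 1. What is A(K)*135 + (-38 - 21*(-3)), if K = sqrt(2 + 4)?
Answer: 700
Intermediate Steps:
K = sqrt(6) ≈ 2.4495
A(z) = -1 + z**2 (A(z) = z**2 - 1 = -1 + z**2)
A(K)*135 + (-38 - 21*(-3)) = (-1 + (sqrt(6))**2)*135 + (-38 - 21*(-3)) = (-1 + 6)*135 + (-38 - 1*(-63)) = 5*135 + (-38 + 63) = 675 + 25 = 700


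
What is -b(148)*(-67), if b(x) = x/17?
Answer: 9916/17 ≈ 583.29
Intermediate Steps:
b(x) = x/17 (b(x) = x*(1/17) = x/17)
-b(148)*(-67) = -(1/17)*148*(-67) = -148*(-67)/17 = -1*(-9916/17) = 9916/17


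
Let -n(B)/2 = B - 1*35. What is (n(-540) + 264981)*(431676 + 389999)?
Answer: 218673189425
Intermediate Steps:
n(B) = 70 - 2*B (n(B) = -2*(B - 1*35) = -2*(B - 35) = -2*(-35 + B) = 70 - 2*B)
(n(-540) + 264981)*(431676 + 389999) = ((70 - 2*(-540)) + 264981)*(431676 + 389999) = ((70 + 1080) + 264981)*821675 = (1150 + 264981)*821675 = 266131*821675 = 218673189425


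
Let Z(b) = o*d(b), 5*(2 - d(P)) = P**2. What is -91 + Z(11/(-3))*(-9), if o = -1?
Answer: -486/5 ≈ -97.200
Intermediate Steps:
d(P) = 2 - P**2/5
Z(b) = -2 + b**2/5 (Z(b) = -(2 - b**2/5) = -2 + b**2/5)
-91 + Z(11/(-3))*(-9) = -91 + (-2 + (11/(-3))**2/5)*(-9) = -91 + (-2 + (11*(-1/3))**2/5)*(-9) = -91 + (-2 + (-11/3)**2/5)*(-9) = -91 + (-2 + (1/5)*(121/9))*(-9) = -91 + (-2 + 121/45)*(-9) = -91 + (31/45)*(-9) = -91 - 31/5 = -486/5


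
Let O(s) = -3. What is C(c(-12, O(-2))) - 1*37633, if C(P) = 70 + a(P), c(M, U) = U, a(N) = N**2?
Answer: -37554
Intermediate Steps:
C(P) = 70 + P**2
C(c(-12, O(-2))) - 1*37633 = (70 + (-3)**2) - 1*37633 = (70 + 9) - 37633 = 79 - 37633 = -37554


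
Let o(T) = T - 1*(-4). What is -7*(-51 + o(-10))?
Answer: 399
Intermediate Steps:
o(T) = 4 + T (o(T) = T + 4 = 4 + T)
-7*(-51 + o(-10)) = -7*(-51 + (4 - 10)) = -7*(-51 - 6) = -7*(-57) = 399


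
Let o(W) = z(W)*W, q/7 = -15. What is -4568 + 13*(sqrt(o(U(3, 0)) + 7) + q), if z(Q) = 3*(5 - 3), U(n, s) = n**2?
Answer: -5933 + 13*sqrt(61) ≈ -5831.5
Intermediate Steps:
q = -105 (q = 7*(-15) = -105)
z(Q) = 6 (z(Q) = 3*2 = 6)
o(W) = 6*W
-4568 + 13*(sqrt(o(U(3, 0)) + 7) + q) = -4568 + 13*(sqrt(6*3**2 + 7) - 105) = -4568 + 13*(sqrt(6*9 + 7) - 105) = -4568 + 13*(sqrt(54 + 7) - 105) = -4568 + 13*(sqrt(61) - 105) = -4568 + 13*(-105 + sqrt(61)) = -4568 + (-1365 + 13*sqrt(61)) = -5933 + 13*sqrt(61)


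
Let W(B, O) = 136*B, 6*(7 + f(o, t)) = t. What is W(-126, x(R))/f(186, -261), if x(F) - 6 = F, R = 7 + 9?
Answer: 34272/101 ≈ 339.33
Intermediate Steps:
R = 16
f(o, t) = -7 + t/6
x(F) = 6 + F
W(-126, x(R))/f(186, -261) = (136*(-126))/(-7 + (⅙)*(-261)) = -17136/(-7 - 87/2) = -17136/(-101/2) = -17136*(-2/101) = 34272/101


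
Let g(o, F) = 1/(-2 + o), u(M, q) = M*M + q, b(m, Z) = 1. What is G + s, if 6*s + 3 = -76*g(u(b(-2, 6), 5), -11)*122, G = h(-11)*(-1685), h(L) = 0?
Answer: -2321/6 ≈ -386.83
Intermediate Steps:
u(M, q) = q + M**2 (u(M, q) = M**2 + q = q + M**2)
G = 0 (G = 0*(-1685) = 0)
s = -2321/6 (s = -1/2 + (-76/(-2 + (5 + 1**2))*122)/6 = -1/2 + (-76/(-2 + (5 + 1))*122)/6 = -1/2 + (-76/(-2 + 6)*122)/6 = -1/2 + (-76/4*122)/6 = -1/2 + (-76*1/4*122)/6 = -1/2 + (-19*122)/6 = -1/2 + (1/6)*(-2318) = -1/2 - 1159/3 = -2321/6 ≈ -386.83)
G + s = 0 - 2321/6 = -2321/6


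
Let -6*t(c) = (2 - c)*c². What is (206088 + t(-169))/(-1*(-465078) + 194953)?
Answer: -1215801/1320062 ≈ -0.92102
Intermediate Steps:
t(c) = -c²*(2 - c)/6 (t(c) = -(2 - c)*c²/6 = -c²*(2 - c)/6)
(206088 + t(-169))/(-1*(-465078) + 194953) = (206088 + (⅙)*(-169)²*(-2 - 169))/(-1*(-465078) + 194953) = (206088 + (⅙)*28561*(-171))/(465078 + 194953) = (206088 - 1627977/2)/660031 = -1215801/2*1/660031 = -1215801/1320062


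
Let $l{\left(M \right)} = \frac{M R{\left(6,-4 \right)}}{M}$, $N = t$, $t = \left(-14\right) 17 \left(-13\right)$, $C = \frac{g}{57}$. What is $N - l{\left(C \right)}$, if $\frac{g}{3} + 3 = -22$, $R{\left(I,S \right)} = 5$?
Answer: $3089$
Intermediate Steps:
$g = -75$ ($g = -9 + 3 \left(-22\right) = -9 - 66 = -75$)
$C = - \frac{25}{19}$ ($C = - \frac{75}{57} = \left(-75\right) \frac{1}{57} = - \frac{25}{19} \approx -1.3158$)
$t = 3094$ ($t = \left(-238\right) \left(-13\right) = 3094$)
$N = 3094$
$l{\left(M \right)} = 5$ ($l{\left(M \right)} = \frac{M 5}{M} = \frac{5 M}{M} = 5$)
$N - l{\left(C \right)} = 3094 - 5 = 3089$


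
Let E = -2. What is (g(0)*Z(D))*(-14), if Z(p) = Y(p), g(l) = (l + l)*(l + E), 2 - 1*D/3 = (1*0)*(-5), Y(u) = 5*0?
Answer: 0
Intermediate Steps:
Y(u) = 0
D = 6 (D = 6 - 3*1*0*(-5) = 6 - 0*(-5) = 6 - 3*0 = 6 + 0 = 6)
g(l) = 2*l*(-2 + l) (g(l) = (l + l)*(l - 2) = (2*l)*(-2 + l) = 2*l*(-2 + l))
Z(p) = 0
(g(0)*Z(D))*(-14) = ((2*0*(-2 + 0))*0)*(-14) = ((2*0*(-2))*0)*(-14) = (0*0)*(-14) = 0*(-14) = 0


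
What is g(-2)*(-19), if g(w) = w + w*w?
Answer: -38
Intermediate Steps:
g(w) = w + w²
g(-2)*(-19) = -2*(1 - 2)*(-19) = -2*(-1)*(-19) = 2*(-19) = -38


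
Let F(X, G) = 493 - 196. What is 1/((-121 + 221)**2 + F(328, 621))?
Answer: 1/10297 ≈ 9.7116e-5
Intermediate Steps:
F(X, G) = 297
1/((-121 + 221)**2 + F(328, 621)) = 1/((-121 + 221)**2 + 297) = 1/(100**2 + 297) = 1/(10000 + 297) = 1/10297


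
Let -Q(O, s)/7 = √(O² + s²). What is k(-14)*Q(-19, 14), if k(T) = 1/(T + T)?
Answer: √557/4 ≈ 5.9002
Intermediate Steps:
k(T) = 1/(2*T)
Q(O, s) = -7*√(O² + s²)
k(-14)*Q(-19, 14) = ((½)/(-14))*(-7*√((-19)² + 14²)) = ((½)*(-1/14))*(-7*√(361 + 196)) = -(-1)*√557/4 = √557/4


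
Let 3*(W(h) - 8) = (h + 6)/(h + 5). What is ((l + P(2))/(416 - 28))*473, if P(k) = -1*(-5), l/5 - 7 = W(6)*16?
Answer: 83850/97 ≈ 864.43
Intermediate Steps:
W(h) = 8 + (6 + h)/(3*(5 + h)) (W(h) = 8 + ((h + 6)/(h + 5))/3 = 8 + ((6 + h)/(5 + h))/3 = 8 + (6 + h)/(3*(5 + h)))
l = 7745/11 (l = 35 + 5*(((126 + 25*6)/(3*(5 + 6)))*16) = 35 + 5*(((⅓)*(126 + 150)/11)*16) = 35 + 5*(((⅓)*(1/11)*276)*16) = 35 + 5*((92/11)*16) = 35 + 5*(1472/11) = 35 + 7360/11 = 7745/11 ≈ 704.09)
P(k) = 5
((l + P(2))/(416 - 28))*473 = ((7745/11 + 5)/(416 - 28))*473 = ((7800/11)/388)*473 = ((7800/11)*(1/388))*473 = (1950/1067)*473 = 83850/97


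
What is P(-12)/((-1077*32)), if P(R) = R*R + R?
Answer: -11/2872 ≈ -0.0038301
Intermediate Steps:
P(R) = R + R² (P(R) = R² + R = R + R²)
P(-12)/((-1077*32)) = (-12*(1 - 12))/((-1077*32)) = -12*(-11)/(-34464) = 132*(-1/34464) = -11/2872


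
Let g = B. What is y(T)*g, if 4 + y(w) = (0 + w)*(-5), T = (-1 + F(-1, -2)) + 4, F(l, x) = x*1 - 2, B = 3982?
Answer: 3982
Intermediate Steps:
F(l, x) = -2 + x (F(l, x) = x - 2 = -2 + x)
g = 3982
T = -1 (T = (-1 + (-2 - 2)) + 4 = (-1 - 4) + 4 = -5 + 4 = -1)
y(w) = -4 - 5*w (y(w) = -4 + (0 + w)*(-5) = -4 + w*(-5) = -4 - 5*w)
y(T)*g = (-4 - 5*(-1))*3982 = (-4 + 5)*3982 = 1*3982 = 3982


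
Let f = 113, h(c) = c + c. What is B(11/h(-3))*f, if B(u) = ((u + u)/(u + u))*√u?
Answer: 113*I*√66/6 ≈ 153.0*I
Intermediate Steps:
h(c) = 2*c
B(u) = √u (B(u) = ((2*u)/((2*u)))*√u = ((2*u)*(1/(2*u)))*√u = 1*√u = √u)
B(11/h(-3))*f = √(11/((2*(-3))))*113 = √(11/(-6))*113 = √(11*(-⅙))*113 = √(-11/6)*113 = (I*√66/6)*113 = 113*I*√66/6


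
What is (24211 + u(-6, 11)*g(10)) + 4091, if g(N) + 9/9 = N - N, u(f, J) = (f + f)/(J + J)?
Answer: 311328/11 ≈ 28303.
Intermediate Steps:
u(f, J) = f/J (u(f, J) = (2*f)/((2*J)) = (2*f)*(1/(2*J)) = f/J)
g(N) = -1 (g(N) = -1 + (N - N) = -1 + 0 = -1)
(24211 + u(-6, 11)*g(10)) + 4091 = (24211 - 6/11*(-1)) + 4091 = (24211 + 6/11) + 4091 = 266327/11 + 4091 = 311328/11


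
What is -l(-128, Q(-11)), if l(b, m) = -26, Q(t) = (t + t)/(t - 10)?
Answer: 26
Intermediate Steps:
Q(t) = 2*t/(-10 + t) (Q(t) = (2*t)/(-10 + t) = 2*t/(-10 + t))
-l(-128, Q(-11)) = -1*(-26) = 26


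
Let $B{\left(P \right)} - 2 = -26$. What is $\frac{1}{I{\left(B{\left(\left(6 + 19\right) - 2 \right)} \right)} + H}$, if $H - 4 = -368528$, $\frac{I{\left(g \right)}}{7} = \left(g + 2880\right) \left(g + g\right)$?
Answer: $- \frac{1}{1328140} \approx -7.5293 \cdot 10^{-7}$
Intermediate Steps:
$B{\left(P \right)} = -24$ ($B{\left(P \right)} = 2 - 26 = -24$)
$I{\left(g \right)} = 14 g \left(2880 + g\right)$ ($I{\left(g \right)} = 7 \left(g + 2880\right) \left(g + g\right) = 7 \left(2880 + g\right) 2 g = 7 \cdot 2 g \left(2880 + g\right) = 14 g \left(2880 + g\right)$)
$H = -368524$ ($H = 4 - 368528 = -368524$)
$\frac{1}{I{\left(B{\left(\left(6 + 19\right) - 2 \right)} \right)} + H} = \frac{1}{14 \left(-24\right) \left(2880 - 24\right) - 368524} = \frac{1}{14 \left(-24\right) 2856 - 368524} = \frac{1}{-959616 - 368524} = \frac{1}{-1328140} = - \frac{1}{1328140}$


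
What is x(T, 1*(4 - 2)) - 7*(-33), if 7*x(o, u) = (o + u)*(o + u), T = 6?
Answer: 1681/7 ≈ 240.14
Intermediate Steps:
x(o, u) = (o + u)²/7 (x(o, u) = ((o + u)*(o + u))/7 = (o + u)²/7)
x(T, 1*(4 - 2)) - 7*(-33) = (6 + 1*(4 - 2))²/7 - 7*(-33) = (6 + 1*2)²/7 + 231 = (6 + 2)²/7 + 231 = (⅐)*8² + 231 = (⅐)*64 + 231 = 64/7 + 231 = 1681/7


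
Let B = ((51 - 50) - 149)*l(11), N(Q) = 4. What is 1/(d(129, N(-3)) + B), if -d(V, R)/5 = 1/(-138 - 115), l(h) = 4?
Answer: -253/149771 ≈ -0.0016892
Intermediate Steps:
d(V, R) = 5/253 (d(V, R) = -5/(-138 - 115) = -5/(-253) = -5*(-1/253) = 5/253)
B = -592 (B = ((51 - 50) - 149)*4 = (1 - 149)*4 = -148*4 = -592)
1/(d(129, N(-3)) + B) = 1/(5/253 - 592) = 1/(-149771/253) = -253/149771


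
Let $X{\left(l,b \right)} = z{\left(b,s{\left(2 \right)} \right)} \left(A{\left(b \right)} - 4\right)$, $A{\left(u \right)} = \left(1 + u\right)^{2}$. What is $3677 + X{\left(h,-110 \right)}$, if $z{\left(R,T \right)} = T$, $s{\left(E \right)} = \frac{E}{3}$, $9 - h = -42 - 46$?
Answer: $11595$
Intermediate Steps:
$h = 97$ ($h = 9 - \left(-42 - 46\right) = 9 - -88 = 9 + 88 = 97$)
$s{\left(E \right)} = \frac{E}{3}$ ($s{\left(E \right)} = E \frac{1}{3} = \frac{E}{3}$)
$X{\left(l,b \right)} = - \frac{8}{3} + \frac{2 \left(1 + b\right)^{2}}{3}$ ($X{\left(l,b \right)} = \frac{1}{3} \cdot 2 \left(\left(1 + b\right)^{2} - 4\right) = \frac{2 \left(-4 + \left(1 + b\right)^{2}\right)}{3} = - \frac{8}{3} + \frac{2 \left(1 + b\right)^{2}}{3}$)
$3677 + X{\left(h,-110 \right)} = 3677 - \left(\frac{8}{3} - \frac{2 \left(1 - 110\right)^{2}}{3}\right) = 3677 - \left(\frac{8}{3} - \frac{2 \left(-109\right)^{2}}{3}\right) = 3677 + \left(- \frac{8}{3} + \frac{2}{3} \cdot 11881\right) = 3677 + \left(- \frac{8}{3} + \frac{23762}{3}\right) = 3677 + 7918 = 11595$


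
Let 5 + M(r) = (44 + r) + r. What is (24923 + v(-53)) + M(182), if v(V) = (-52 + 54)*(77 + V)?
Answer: 25374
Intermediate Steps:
M(r) = 39 + 2*r (M(r) = -5 + ((44 + r) + r) = -5 + (44 + 2*r) = 39 + 2*r)
v(V) = 154 + 2*V (v(V) = 2*(77 + V) = 154 + 2*V)
(24923 + v(-53)) + M(182) = (24923 + (154 + 2*(-53))) + (39 + 2*182) = (24923 + (154 - 106)) + (39 + 364) = (24923 + 48) + 403 = 24971 + 403 = 25374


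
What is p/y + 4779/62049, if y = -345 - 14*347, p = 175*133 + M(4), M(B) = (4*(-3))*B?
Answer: -10979434/2502643 ≈ -4.3871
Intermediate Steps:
M(B) = -12*B
p = 23227 (p = 175*133 - 12*4 = 23275 - 48 = 23227)
y = -5203 (y = -345 - 4858 = -5203)
p/y + 4779/62049 = 23227/(-5203) + 4779/62049 = 23227*(-1/5203) + 4779*(1/62049) = -23227/5203 + 1593/20683 = -10979434/2502643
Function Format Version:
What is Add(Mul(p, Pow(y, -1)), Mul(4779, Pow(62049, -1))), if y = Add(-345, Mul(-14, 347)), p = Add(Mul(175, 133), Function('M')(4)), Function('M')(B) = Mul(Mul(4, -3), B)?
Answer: Rational(-10979434, 2502643) ≈ -4.3871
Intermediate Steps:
Function('M')(B) = Mul(-12, B)
p = 23227 (p = Add(Mul(175, 133), Mul(-12, 4)) = Add(23275, -48) = 23227)
y = -5203 (y = Add(-345, -4858) = -5203)
Add(Mul(p, Pow(y, -1)), Mul(4779, Pow(62049, -1))) = Add(Mul(23227, Pow(-5203, -1)), Mul(4779, Pow(62049, -1))) = Add(Mul(23227, Rational(-1, 5203)), Mul(4779, Rational(1, 62049))) = Add(Rational(-23227, 5203), Rational(1593, 20683)) = Rational(-10979434, 2502643)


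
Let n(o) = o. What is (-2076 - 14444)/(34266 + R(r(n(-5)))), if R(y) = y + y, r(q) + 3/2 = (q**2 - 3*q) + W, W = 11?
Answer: -3304/6873 ≈ -0.48072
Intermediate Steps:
r(q) = 19/2 + q**2 - 3*q (r(q) = -3/2 + ((q**2 - 3*q) + 11) = -3/2 + (11 + q**2 - 3*q) = 19/2 + q**2 - 3*q)
R(y) = 2*y
(-2076 - 14444)/(34266 + R(r(n(-5)))) = (-2076 - 14444)/(34266 + 2*(19/2 + (-5)**2 - 3*(-5))) = -16520/(34266 + 2*(19/2 + 25 + 15)) = -16520/(34266 + 2*(99/2)) = -16520/(34266 + 99) = -16520/34365 = -16520*1/34365 = -3304/6873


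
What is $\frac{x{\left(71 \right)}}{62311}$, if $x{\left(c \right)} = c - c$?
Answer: $0$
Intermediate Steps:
$x{\left(c \right)} = 0$
$\frac{x{\left(71 \right)}}{62311} = \frac{0}{62311} = 0 \cdot \frac{1}{62311} = 0$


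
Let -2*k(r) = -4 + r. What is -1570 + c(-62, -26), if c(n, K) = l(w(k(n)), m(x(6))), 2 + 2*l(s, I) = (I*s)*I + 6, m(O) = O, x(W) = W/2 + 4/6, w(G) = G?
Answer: -8077/6 ≈ -1346.2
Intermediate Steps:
k(r) = 2 - r/2 (k(r) = -(-4 + r)/2 = 2 - r/2)
x(W) = 2/3 + W/2 (x(W) = W*(1/2) + 4*(1/6) = W/2 + 2/3 = 2/3 + W/2)
l(s, I) = 2 + s*I**2/2 (l(s, I) = -1 + ((I*s)*I + 6)/2 = -1 + (s*I**2 + 6)/2 = -1 + (6 + s*I**2)/2 = -1 + (3 + s*I**2/2) = 2 + s*I**2/2)
c(n, K) = 139/9 - 121*n/36 (c(n, K) = 2 + (2 - n/2)*(2/3 + (1/2)*6)**2/2 = 2 + (2 - n/2)*(2/3 + 3)**2/2 = 2 + (2 - n/2)*(11/3)**2/2 = 2 + (1/2)*(2 - n/2)*(121/9) = 2 + (121/9 - 121*n/36) = 139/9 - 121*n/36)
-1570 + c(-62, -26) = -1570 + (139/9 - 121/36*(-62)) = -1570 + (139/9 + 3751/18) = -1570 + 1343/6 = -8077/6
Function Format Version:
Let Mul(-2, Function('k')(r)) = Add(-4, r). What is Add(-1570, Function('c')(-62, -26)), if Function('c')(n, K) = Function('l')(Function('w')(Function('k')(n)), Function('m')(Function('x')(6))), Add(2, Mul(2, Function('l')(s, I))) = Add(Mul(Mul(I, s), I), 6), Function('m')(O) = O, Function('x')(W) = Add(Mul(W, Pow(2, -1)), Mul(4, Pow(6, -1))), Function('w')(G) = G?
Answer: Rational(-8077, 6) ≈ -1346.2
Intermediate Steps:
Function('k')(r) = Add(2, Mul(Rational(-1, 2), r)) (Function('k')(r) = Mul(Rational(-1, 2), Add(-4, r)) = Add(2, Mul(Rational(-1, 2), r)))
Function('x')(W) = Add(Rational(2, 3), Mul(Rational(1, 2), W)) (Function('x')(W) = Add(Mul(W, Rational(1, 2)), Mul(4, Rational(1, 6))) = Add(Mul(Rational(1, 2), W), Rational(2, 3)) = Add(Rational(2, 3), Mul(Rational(1, 2), W)))
Function('l')(s, I) = Add(2, Mul(Rational(1, 2), s, Pow(I, 2))) (Function('l')(s, I) = Add(-1, Mul(Rational(1, 2), Add(Mul(Mul(I, s), I), 6))) = Add(-1, Mul(Rational(1, 2), Add(Mul(s, Pow(I, 2)), 6))) = Add(-1, Mul(Rational(1, 2), Add(6, Mul(s, Pow(I, 2))))) = Add(-1, Add(3, Mul(Rational(1, 2), s, Pow(I, 2)))) = Add(2, Mul(Rational(1, 2), s, Pow(I, 2))))
Function('c')(n, K) = Add(Rational(139, 9), Mul(Rational(-121, 36), n)) (Function('c')(n, K) = Add(2, Mul(Rational(1, 2), Add(2, Mul(Rational(-1, 2), n)), Pow(Add(Rational(2, 3), Mul(Rational(1, 2), 6)), 2))) = Add(2, Mul(Rational(1, 2), Add(2, Mul(Rational(-1, 2), n)), Pow(Add(Rational(2, 3), 3), 2))) = Add(2, Mul(Rational(1, 2), Add(2, Mul(Rational(-1, 2), n)), Pow(Rational(11, 3), 2))) = Add(2, Mul(Rational(1, 2), Add(2, Mul(Rational(-1, 2), n)), Rational(121, 9))) = Add(2, Add(Rational(121, 9), Mul(Rational(-121, 36), n))) = Add(Rational(139, 9), Mul(Rational(-121, 36), n)))
Add(-1570, Function('c')(-62, -26)) = Add(-1570, Add(Rational(139, 9), Mul(Rational(-121, 36), -62))) = Add(-1570, Add(Rational(139, 9), Rational(3751, 18))) = Add(-1570, Rational(1343, 6)) = Rational(-8077, 6)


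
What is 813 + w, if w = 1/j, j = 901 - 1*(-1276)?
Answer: 1769902/2177 ≈ 813.00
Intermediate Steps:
j = 2177 (j = 901 + 1276 = 2177)
w = 1/2177 ≈ 0.00045935
813 + w = 813 + 1/2177 = 1769902/2177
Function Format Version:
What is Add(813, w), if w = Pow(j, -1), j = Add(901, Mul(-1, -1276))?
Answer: Rational(1769902, 2177) ≈ 813.00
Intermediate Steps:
j = 2177 (j = Add(901, 1276) = 2177)
w = Rational(1, 2177) (w = Pow(2177, -1) = Rational(1, 2177) ≈ 0.00045935)
Add(813, w) = Add(813, Rational(1, 2177)) = Rational(1769902, 2177)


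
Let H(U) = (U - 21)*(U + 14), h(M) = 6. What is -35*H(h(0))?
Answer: 10500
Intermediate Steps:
H(U) = (-21 + U)*(14 + U)
-35*H(h(0)) = -35*(-294 + 6² - 7*6) = -35*(-294 + 36 - 42) = -35*(-300) = 10500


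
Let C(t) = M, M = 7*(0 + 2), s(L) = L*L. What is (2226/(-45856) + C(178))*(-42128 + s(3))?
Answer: -13472983601/22928 ≈ -5.8762e+5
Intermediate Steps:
s(L) = L²
M = 14 (M = 7*2 = 14)
C(t) = 14
(2226/(-45856) + C(178))*(-42128 + s(3)) = (2226/(-45856) + 14)*(-42128 + 3²) = (2226*(-1/45856) + 14)*(-42128 + 9) = (-1113/22928 + 14)*(-42119) = (319879/22928)*(-42119) = -13472983601/22928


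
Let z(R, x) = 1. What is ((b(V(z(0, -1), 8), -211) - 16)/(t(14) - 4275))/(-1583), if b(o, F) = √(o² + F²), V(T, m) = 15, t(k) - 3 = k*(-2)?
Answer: -4/1701725 + √44746/6806900 ≈ 2.8726e-5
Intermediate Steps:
t(k) = 3 - 2*k (t(k) = 3 + k*(-2) = 3 - 2*k)
b(o, F) = √(F² + o²)
((b(V(z(0, -1), 8), -211) - 16)/(t(14) - 4275))/(-1583) = ((√((-211)² + 15²) - 16)/((3 - 2*14) - 4275))/(-1583) = ((√(44521 + 225) - 16)/((3 - 28) - 4275))*(-1/1583) = ((√44746 - 16)/(-25 - 4275))*(-1/1583) = ((-16 + √44746)/(-4300))*(-1/1583) = ((-16 + √44746)*(-1/4300))*(-1/1583) = (4/1075 - √44746/4300)*(-1/1583) = -4/1701725 + √44746/6806900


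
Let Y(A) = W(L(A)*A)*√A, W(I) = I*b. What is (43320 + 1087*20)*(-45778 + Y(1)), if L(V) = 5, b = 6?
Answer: -2976364880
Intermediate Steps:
W(I) = 6*I (W(I) = I*6 = 6*I)
Y(A) = 30*A^(3/2) (Y(A) = (6*(5*A))*√A = (30*A)*√A = 30*A^(3/2))
(43320 + 1087*20)*(-45778 + Y(1)) = (43320 + 1087*20)*(-45778 + 30*1^(3/2)) = (43320 + 21740)*(-45778 + 30*1) = 65060*(-45778 + 30) = 65060*(-45748) = -2976364880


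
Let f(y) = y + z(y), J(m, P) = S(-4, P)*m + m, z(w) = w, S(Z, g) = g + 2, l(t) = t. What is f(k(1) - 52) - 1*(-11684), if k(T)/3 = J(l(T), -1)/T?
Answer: 11592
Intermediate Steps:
S(Z, g) = 2 + g
J(m, P) = m + m*(2 + P) (J(m, P) = (2 + P)*m + m = m*(2 + P) + m = m + m*(2 + P))
k(T) = 6 (k(T) = 3*((T*(3 - 1))/T) = 3*((T*2)/T) = 3*((2*T)/T) = 3*2 = 6)
f(y) = 2*y (f(y) = y + y = 2*y)
f(k(1) - 52) - 1*(-11684) = 2*(6 - 52) - 1*(-11684) = 2*(-46) + 11684 = -92 + 11684 = 11592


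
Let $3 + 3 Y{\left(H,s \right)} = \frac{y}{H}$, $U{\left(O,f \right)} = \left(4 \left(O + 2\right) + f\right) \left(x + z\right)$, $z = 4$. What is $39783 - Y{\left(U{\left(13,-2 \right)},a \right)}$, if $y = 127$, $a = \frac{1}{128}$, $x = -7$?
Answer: $\frac{20767375}{522} \approx 39784.0$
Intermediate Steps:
$a = \frac{1}{128} \approx 0.0078125$
$U{\left(O,f \right)} = -24 - 12 O - 3 f$ ($U{\left(O,f \right)} = \left(4 \left(O + 2\right) + f\right) \left(-7 + 4\right) = \left(4 \left(2 + O\right) + f\right) \left(-3\right) = \left(\left(8 + 4 O\right) + f\right) \left(-3\right) = \left(8 + f + 4 O\right) \left(-3\right) = -24 - 12 O - 3 f$)
$Y{\left(H,s \right)} = -1 + \frac{127}{3 H}$ ($Y{\left(H,s \right)} = -1 + \frac{127 \frac{1}{H}}{3} = -1 + \frac{127}{3 H}$)
$39783 - Y{\left(U{\left(13,-2 \right)},a \right)} = 39783 - \frac{\frac{127}{3} - \left(-24 - 156 - -6\right)}{-24 - 156 - -6} = 39783 - \frac{\frac{127}{3} - \left(-24 - 156 + 6\right)}{-24 - 156 + 6} = 39783 - \frac{\frac{127}{3} - -174}{-174} = 39783 - - \frac{\frac{127}{3} + 174}{174} = 39783 - \left(- \frac{1}{174}\right) \frac{649}{3} = 39783 - - \frac{649}{522} = 39783 + \frac{649}{522} = \frac{20767375}{522}$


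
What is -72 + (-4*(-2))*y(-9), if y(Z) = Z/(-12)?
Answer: -66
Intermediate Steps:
y(Z) = -Z/12 (y(Z) = Z*(-1/12) = -Z/12)
-72 + (-4*(-2))*y(-9) = -72 + (-4*(-2))*(-1/12*(-9)) = -72 + 8*(¾) = -72 + 6 = -66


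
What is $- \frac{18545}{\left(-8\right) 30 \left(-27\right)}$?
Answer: $- \frac{3709}{1296} \approx -2.8619$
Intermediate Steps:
$- \frac{18545}{\left(-8\right) 30 \left(-27\right)} = - \frac{18545}{\left(-8\right) \left(-810\right)} = - \frac{18545}{6480} = \left(-18545\right) \frac{1}{6480} = - \frac{3709}{1296}$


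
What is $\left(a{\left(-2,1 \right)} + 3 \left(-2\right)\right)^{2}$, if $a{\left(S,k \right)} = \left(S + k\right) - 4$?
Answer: $121$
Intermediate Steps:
$a{\left(S,k \right)} = -4 + S + k$
$\left(a{\left(-2,1 \right)} + 3 \left(-2\right)\right)^{2} = \left(\left(-4 - 2 + 1\right) + 3 \left(-2\right)\right)^{2} = \left(-5 - 6\right)^{2} = \left(-11\right)^{2} = 121$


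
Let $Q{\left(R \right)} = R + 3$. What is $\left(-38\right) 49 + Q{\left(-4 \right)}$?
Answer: $-1863$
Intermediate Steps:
$Q{\left(R \right)} = 3 + R$
$\left(-38\right) 49 + Q{\left(-4 \right)} = \left(-38\right) 49 + \left(3 - 4\right) = -1862 - 1 = -1863$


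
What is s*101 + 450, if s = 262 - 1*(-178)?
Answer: 44890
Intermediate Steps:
s = 440 (s = 262 + 178 = 440)
s*101 + 450 = 440*101 + 450 = 44440 + 450 = 44890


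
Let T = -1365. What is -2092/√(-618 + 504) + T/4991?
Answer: -195/713 + 1046*I*√114/57 ≈ -0.27349 + 195.93*I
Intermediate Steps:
-2092/√(-618 + 504) + T/4991 = -2092/√(-618 + 504) - 1365/4991 = -2092*(-I*√114/114) - 1365*1/4991 = -2092*(-I*√114/114) - 195/713 = -(-1046)*I*√114/57 - 195/713 = 1046*I*√114/57 - 195/713 = -195/713 + 1046*I*√114/57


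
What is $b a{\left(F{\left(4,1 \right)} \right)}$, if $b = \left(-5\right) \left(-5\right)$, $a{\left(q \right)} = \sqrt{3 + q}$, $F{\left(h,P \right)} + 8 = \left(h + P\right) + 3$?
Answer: $25 \sqrt{3} \approx 43.301$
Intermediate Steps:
$F{\left(h,P \right)} = -5 + P + h$ ($F{\left(h,P \right)} = -8 + \left(\left(h + P\right) + 3\right) = -8 + \left(\left(P + h\right) + 3\right) = -8 + \left(3 + P + h\right) = -5 + P + h$)
$b = 25$
$b a{\left(F{\left(4,1 \right)} \right)} = 25 \sqrt{3 + \left(-5 + 1 + 4\right)} = 25 \sqrt{3 + 0} = 25 \sqrt{3}$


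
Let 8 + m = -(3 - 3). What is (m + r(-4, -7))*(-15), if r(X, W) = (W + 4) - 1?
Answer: 180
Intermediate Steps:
r(X, W) = 3 + W (r(X, W) = (4 + W) - 1 = 3 + W)
m = -8 (m = -8 - (3 - 3) = -8 - 0 = -8 - 1*0 = -8 + 0 = -8)
(m + r(-4, -7))*(-15) = (-8 + (3 - 7))*(-15) = (-8 - 4)*(-15) = -12*(-15) = 180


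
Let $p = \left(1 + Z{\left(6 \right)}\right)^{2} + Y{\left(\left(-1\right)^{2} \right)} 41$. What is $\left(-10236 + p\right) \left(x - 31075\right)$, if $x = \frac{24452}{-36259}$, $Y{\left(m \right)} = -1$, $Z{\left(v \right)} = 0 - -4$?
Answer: $\frac{11551675535004}{36259} \approx 3.1859 \cdot 10^{8}$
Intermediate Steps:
$Z{\left(v \right)} = 4$ ($Z{\left(v \right)} = 0 + 4 = 4$)
$p = -16$ ($p = \left(1 + 4\right)^{2} - 41 = 5^{2} - 41 = 25 - 41 = -16$)
$x = - \frac{24452}{36259}$ ($x = 24452 \left(- \frac{1}{36259}\right) = - \frac{24452}{36259} \approx -0.67437$)
$\left(-10236 + p\right) \left(x - 31075\right) = \left(-10236 - 16\right) \left(- \frac{24452}{36259} - 31075\right) = \left(-10252\right) \left(- \frac{1126772877}{36259}\right) = \frac{11551675535004}{36259}$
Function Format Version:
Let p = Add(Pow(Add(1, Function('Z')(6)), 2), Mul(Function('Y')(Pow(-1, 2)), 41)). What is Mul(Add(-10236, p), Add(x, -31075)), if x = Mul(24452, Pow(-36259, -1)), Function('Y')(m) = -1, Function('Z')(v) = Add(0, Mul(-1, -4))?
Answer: Rational(11551675535004, 36259) ≈ 3.1859e+8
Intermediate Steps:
Function('Z')(v) = 4 (Function('Z')(v) = Add(0, 4) = 4)
p = -16 (p = Add(Pow(Add(1, 4), 2), Mul(-1, 41)) = Add(Pow(5, 2), -41) = Add(25, -41) = -16)
x = Rational(-24452, 36259) (x = Mul(24452, Rational(-1, 36259)) = Rational(-24452, 36259) ≈ -0.67437)
Mul(Add(-10236, p), Add(x, -31075)) = Mul(Add(-10236, -16), Add(Rational(-24452, 36259), -31075)) = Mul(-10252, Rational(-1126772877, 36259)) = Rational(11551675535004, 36259)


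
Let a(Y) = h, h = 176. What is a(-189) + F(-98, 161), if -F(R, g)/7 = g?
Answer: -951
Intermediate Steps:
F(R, g) = -7*g
a(Y) = 176
a(-189) + F(-98, 161) = 176 - 7*161 = 176 - 1127 = -951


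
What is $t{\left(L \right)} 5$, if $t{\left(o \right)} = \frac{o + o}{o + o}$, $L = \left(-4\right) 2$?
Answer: $5$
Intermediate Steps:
$L = -8$
$t{\left(o \right)} = 1$ ($t{\left(o \right)} = \frac{2 o}{2 o} = 2 o \frac{1}{2 o} = 1$)
$t{\left(L \right)} 5 = 1 \cdot 5 = 5$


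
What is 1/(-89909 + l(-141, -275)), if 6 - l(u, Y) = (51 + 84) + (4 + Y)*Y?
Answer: -1/164563 ≈ -6.0767e-6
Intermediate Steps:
l(u, Y) = -129 - Y*(4 + Y) (l(u, Y) = 6 - ((51 + 84) + (4 + Y)*Y) = 6 - (135 + Y*(4 + Y)) = 6 + (-135 - Y*(4 + Y)) = -129 - Y*(4 + Y))
1/(-89909 + l(-141, -275)) = 1/(-89909 + (-129 - 1*(-275)² - 4*(-275))) = 1/(-89909 + (-129 - 1*75625 + 1100)) = 1/(-89909 + (-129 - 75625 + 1100)) = 1/(-89909 - 74654) = 1/(-164563) = -1/164563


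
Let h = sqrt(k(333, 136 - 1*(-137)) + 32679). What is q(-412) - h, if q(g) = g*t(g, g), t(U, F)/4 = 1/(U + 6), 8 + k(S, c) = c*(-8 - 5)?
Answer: 824/203 - sqrt(29122) ≈ -166.59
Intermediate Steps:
k(S, c) = -8 - 13*c (k(S, c) = -8 + c*(-8 - 5) = -8 + c*(-13) = -8 - 13*c)
t(U, F) = 4/(6 + U) (t(U, F) = 4/(U + 6) = 4/(6 + U))
h = sqrt(29122) (h = sqrt((-8 - 13*(136 - 1*(-137))) + 32679) = sqrt((-8 - 13*(136 + 137)) + 32679) = sqrt((-8 - 13*273) + 32679) = sqrt((-8 - 3549) + 32679) = sqrt(-3557 + 32679) = sqrt(29122) ≈ 170.65)
q(g) = 4*g/(6 + g) (q(g) = g*(4/(6 + g)) = 4*g/(6 + g))
q(-412) - h = 4*(-412)/(6 - 412) - sqrt(29122) = 4*(-412)/(-406) - sqrt(29122) = 4*(-412)*(-1/406) - sqrt(29122) = 824/203 - sqrt(29122)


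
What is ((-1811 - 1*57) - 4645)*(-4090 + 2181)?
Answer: 12433317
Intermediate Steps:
((-1811 - 1*57) - 4645)*(-4090 + 2181) = ((-1811 - 57) - 4645)*(-1909) = (-1868 - 4645)*(-1909) = -6513*(-1909) = 12433317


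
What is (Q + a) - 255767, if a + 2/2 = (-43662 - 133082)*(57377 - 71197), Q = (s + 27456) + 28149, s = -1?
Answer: 2442401916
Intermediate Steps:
Q = 55604 (Q = (-1 + 27456) + 28149 = 27455 + 28149 = 55604)
a = 2442602079 (a = -1 + (-43662 - 133082)*(57377 - 71197) = -1 - 176744*(-13820) = -1 + 2442602080 = 2442602079)
(Q + a) - 255767 = (55604 + 2442602079) - 255767 = 2442657683 - 255767 = 2442401916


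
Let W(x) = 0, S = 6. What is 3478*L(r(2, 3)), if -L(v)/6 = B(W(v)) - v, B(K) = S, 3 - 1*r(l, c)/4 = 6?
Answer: -375624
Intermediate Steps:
r(l, c) = -12 (r(l, c) = 12 - 4*6 = 12 - 24 = -12)
B(K) = 6
L(v) = -36 + 6*v (L(v) = -6*(6 - v) = -36 + 6*v)
3478*L(r(2, 3)) = 3478*(-36 + 6*(-12)) = 3478*(-36 - 72) = 3478*(-108) = -375624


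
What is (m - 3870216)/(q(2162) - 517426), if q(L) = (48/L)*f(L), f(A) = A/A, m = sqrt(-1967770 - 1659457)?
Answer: 2091851748/279668741 - 1081*I*sqrt(3627227)/559337482 ≈ 7.4798 - 0.0036808*I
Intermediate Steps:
m = I*sqrt(3627227) (m = sqrt(-3627227) = I*sqrt(3627227) ≈ 1904.5*I)
f(A) = 1
q(L) = 48/L (q(L) = (48/L)*1 = 48/L)
(m - 3870216)/(q(2162) - 517426) = (I*sqrt(3627227) - 3870216)/(48/2162 - 517426) = (-3870216 + I*sqrt(3627227))/(48*(1/2162) - 517426) = (-3870216 + I*sqrt(3627227))/(24/1081 - 517426) = (-3870216 + I*sqrt(3627227))/(-559337482/1081) = (-3870216 + I*sqrt(3627227))*(-1081/559337482) = 2091851748/279668741 - 1081*I*sqrt(3627227)/559337482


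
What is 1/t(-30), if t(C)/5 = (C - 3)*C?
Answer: 1/4950 ≈ 0.00020202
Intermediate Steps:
t(C) = 5*C*(-3 + C) (t(C) = 5*((C - 3)*C) = 5*((-3 + C)*C) = 5*(C*(-3 + C)) = 5*C*(-3 + C))
1/t(-30) = 1/(5*(-30)*(-3 - 30)) = 1/(5*(-30)*(-33)) = 1/4950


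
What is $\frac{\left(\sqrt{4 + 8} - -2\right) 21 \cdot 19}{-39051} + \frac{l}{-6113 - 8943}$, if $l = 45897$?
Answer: $- \frac{601446145}{195983952} - \frac{266 \sqrt{3}}{13017} \approx -3.1042$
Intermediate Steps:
$\frac{\left(\sqrt{4 + 8} - -2\right) 21 \cdot 19}{-39051} + \frac{l}{-6113 - 8943} = \frac{\left(\sqrt{4 + 8} - -2\right) 21 \cdot 19}{-39051} + \frac{45897}{-6113 - 8943} = \left(\sqrt{12} + 2\right) 21 \cdot 19 \left(- \frac{1}{39051}\right) + \frac{45897}{-6113 - 8943} = \left(2 \sqrt{3} + 2\right) 21 \cdot 19 \left(- \frac{1}{39051}\right) + \frac{45897}{-15056} = \left(2 + 2 \sqrt{3}\right) 21 \cdot 19 \left(- \frac{1}{39051}\right) + 45897 \left(- \frac{1}{15056}\right) = \left(42 + 42 \sqrt{3}\right) 19 \left(- \frac{1}{39051}\right) - \frac{45897}{15056} = \left(798 + 798 \sqrt{3}\right) \left(- \frac{1}{39051}\right) - \frac{45897}{15056} = \left(- \frac{266}{13017} - \frac{266 \sqrt{3}}{13017}\right) - \frac{45897}{15056} = - \frac{601446145}{195983952} - \frac{266 \sqrt{3}}{13017}$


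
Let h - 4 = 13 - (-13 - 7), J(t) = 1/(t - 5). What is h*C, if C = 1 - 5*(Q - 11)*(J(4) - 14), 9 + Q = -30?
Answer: -138713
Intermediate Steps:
Q = -39 (Q = -9 - 30 = -39)
J(t) = 1/(-5 + t)
C = -3749 (C = 1 - 5*(-39 - 11)*(1/(-5 + 4) - 14) = 1 - (-250)*(1/(-1) - 14) = 1 - (-250)*(-1 - 14) = 1 - (-250)*(-15) = 1 - 5*750 = 1 - 3750 = -3749)
h = 37 (h = 4 + (13 - (-13 - 7)) = 4 + (13 - 1*(-20)) = 4 + (13 + 20) = 4 + 33 = 37)
h*C = 37*(-3749) = -138713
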